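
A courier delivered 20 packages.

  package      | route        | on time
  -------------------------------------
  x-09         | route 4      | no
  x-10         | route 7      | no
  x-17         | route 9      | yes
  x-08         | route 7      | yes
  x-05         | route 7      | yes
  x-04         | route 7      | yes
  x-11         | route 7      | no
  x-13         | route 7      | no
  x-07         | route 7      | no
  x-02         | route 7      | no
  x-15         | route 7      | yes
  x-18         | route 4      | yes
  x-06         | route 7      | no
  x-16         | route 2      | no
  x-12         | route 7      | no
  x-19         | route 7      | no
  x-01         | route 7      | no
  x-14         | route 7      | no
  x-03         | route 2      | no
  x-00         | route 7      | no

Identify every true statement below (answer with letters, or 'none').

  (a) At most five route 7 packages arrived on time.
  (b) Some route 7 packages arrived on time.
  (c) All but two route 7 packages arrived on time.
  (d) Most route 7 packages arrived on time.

(a), (b)

|A| = 15, |A ∩ B| = 4, |A ∖ B| = 11.
(a) |A ∩ B| ≤ 5: holds.
(b) A ∩ B ≠ ∅ (|A ∩ B| ≥ 1): holds.
(c) |A ∖ B| = 2: fails.
(d) |A ∩ B| > |A ∖ B|: fails.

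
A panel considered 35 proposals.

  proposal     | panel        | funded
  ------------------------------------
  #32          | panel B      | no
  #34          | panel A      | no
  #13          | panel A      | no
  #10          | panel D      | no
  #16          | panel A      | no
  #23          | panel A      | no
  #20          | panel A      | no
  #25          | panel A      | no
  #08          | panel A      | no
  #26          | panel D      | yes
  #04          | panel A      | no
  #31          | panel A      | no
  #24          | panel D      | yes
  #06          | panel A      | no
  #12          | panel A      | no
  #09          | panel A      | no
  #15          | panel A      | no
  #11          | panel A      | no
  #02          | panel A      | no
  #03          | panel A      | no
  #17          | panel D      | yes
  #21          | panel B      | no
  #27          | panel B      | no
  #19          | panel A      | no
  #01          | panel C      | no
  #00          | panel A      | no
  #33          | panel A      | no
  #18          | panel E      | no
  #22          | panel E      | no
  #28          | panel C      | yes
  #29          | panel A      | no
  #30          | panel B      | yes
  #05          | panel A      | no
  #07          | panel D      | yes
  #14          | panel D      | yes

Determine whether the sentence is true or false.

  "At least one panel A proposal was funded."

Truth condition: A ∩ B ≠ ∅ (|A ∩ B| ≥ 1).
|A| = 21, |A ∩ B| = 0, |A ∖ B| = 21.
So the statement is false.

False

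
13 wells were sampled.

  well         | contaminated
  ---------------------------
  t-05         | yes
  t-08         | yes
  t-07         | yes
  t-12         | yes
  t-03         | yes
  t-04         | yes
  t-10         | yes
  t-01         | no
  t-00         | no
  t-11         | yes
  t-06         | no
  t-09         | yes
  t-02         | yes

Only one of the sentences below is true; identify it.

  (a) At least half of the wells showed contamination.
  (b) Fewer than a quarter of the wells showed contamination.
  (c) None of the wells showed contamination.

(a)

|A| = 13, |A ∩ B| = 10, |A ∖ B| = 3.
(a) requires |A ∩ B| ≥ |A ∖ B|: true.
(b) requires |A ∩ B| / |A| < 1/4: false.
(c) requires A ∩ B = ∅ (|A ∩ B| = 0): false.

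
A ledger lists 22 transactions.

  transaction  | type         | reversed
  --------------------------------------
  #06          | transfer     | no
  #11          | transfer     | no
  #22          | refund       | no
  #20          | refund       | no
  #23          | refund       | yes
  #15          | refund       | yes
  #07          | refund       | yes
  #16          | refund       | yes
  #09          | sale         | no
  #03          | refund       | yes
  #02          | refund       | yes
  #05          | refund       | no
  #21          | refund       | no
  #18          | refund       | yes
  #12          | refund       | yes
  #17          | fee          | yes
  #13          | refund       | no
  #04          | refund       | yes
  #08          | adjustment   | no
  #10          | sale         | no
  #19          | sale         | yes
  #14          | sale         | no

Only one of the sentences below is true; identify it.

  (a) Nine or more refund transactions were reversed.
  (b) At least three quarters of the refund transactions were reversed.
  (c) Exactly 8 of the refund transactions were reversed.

(a)

|A| = 14, |A ∩ B| = 9, |A ∖ B| = 5.
(a) requires |A ∩ B| ≥ 9: true.
(b) requires |A ∩ B| / |A| ≥ 3/4: false.
(c) requires |A ∩ B| = 8: false.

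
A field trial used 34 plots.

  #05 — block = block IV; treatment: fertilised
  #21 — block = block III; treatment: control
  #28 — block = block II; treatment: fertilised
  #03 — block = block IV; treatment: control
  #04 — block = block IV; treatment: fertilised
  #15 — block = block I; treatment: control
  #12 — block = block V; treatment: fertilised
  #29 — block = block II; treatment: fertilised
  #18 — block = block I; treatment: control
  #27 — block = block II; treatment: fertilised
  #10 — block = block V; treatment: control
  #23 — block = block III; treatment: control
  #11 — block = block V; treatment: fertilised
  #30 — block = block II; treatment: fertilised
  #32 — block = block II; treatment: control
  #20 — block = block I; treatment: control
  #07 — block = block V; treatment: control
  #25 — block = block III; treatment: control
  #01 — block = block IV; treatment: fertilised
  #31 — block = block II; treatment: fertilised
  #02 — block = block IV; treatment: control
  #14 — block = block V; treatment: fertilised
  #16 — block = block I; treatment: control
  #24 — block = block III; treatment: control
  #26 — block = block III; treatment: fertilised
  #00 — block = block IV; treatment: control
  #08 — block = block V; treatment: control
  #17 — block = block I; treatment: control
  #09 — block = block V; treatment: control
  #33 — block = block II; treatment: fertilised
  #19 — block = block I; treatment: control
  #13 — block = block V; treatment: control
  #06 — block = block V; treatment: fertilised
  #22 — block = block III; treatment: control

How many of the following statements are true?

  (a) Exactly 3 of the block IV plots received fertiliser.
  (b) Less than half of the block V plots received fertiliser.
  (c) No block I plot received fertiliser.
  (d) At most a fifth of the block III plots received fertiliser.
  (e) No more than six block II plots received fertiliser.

5

(a) block IV: |A| = 6, |A ∩ B| = 3; needs |A ∩ B| = 3 — true.
(b) block V: |A| = 9, |A ∩ B| = 4; needs |A ∩ B| < |A ∖ B| — true.
(c) block I: |A| = 6, |A ∩ B| = 0; needs A ∩ B = ∅ (|A ∩ B| = 0) — true.
(d) block III: |A| = 6, |A ∩ B| = 1; needs |A ∩ B| / |A| ≤ 1/5 — true.
(e) block II: |A| = 7, |A ∩ B| = 6; needs |A ∩ B| ≤ 6 — true.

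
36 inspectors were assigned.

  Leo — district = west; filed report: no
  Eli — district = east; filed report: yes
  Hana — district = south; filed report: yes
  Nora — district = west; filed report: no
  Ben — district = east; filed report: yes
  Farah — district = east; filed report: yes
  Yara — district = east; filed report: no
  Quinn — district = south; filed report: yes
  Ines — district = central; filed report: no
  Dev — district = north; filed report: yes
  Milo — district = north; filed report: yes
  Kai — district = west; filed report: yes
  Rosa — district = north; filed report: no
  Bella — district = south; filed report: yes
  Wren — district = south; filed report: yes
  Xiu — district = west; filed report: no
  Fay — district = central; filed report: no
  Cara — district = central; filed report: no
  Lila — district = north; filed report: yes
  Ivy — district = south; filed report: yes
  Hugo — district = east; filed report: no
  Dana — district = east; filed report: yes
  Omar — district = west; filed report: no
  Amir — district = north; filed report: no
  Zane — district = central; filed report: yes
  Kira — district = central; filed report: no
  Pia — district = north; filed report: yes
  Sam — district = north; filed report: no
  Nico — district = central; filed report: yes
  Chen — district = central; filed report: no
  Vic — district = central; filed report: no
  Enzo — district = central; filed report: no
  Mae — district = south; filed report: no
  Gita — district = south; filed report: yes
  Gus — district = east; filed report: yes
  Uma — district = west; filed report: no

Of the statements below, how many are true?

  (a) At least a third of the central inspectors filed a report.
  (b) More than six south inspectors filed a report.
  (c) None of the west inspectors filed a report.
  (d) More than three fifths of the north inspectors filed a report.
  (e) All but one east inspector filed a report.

0

(a) central: |A| = 9, |A ∩ B| = 2; needs |A ∩ B| / |A| ≥ 1/3 — false.
(b) south: |A| = 7, |A ∩ B| = 6; needs |A ∩ B| > 6 — false.
(c) west: |A| = 6, |A ∩ B| = 1; needs A ∩ B = ∅ (|A ∩ B| = 0) — false.
(d) north: |A| = 7, |A ∩ B| = 4; needs |A ∩ B| / |A| > 3/5 — false.
(e) east: |A| = 7, |A ∩ B| = 5; needs |A ∖ B| = 1 — false.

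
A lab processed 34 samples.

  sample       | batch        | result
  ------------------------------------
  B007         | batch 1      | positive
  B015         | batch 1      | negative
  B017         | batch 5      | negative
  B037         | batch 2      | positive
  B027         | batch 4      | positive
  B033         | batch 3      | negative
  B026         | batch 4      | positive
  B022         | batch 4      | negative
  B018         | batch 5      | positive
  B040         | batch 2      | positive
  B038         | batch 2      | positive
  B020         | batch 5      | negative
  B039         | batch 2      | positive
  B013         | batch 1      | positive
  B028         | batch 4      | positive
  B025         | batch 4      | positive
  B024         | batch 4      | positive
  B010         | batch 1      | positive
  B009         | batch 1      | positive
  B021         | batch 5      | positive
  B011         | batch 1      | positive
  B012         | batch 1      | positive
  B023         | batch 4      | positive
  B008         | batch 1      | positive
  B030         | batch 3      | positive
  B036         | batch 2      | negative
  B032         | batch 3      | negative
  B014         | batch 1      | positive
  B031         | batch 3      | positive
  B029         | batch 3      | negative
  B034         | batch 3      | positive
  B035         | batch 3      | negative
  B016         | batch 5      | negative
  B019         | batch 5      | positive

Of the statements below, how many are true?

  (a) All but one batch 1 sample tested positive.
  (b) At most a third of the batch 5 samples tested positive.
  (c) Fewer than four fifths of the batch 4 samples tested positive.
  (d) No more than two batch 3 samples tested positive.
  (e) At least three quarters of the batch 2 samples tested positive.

2

(a) batch 1: |A| = 9, |A ∩ B| = 8; needs |A ∖ B| = 1 — true.
(b) batch 5: |A| = 6, |A ∩ B| = 3; needs |A ∩ B| / |A| ≤ 1/3 — false.
(c) batch 4: |A| = 7, |A ∩ B| = 6; needs |A ∩ B| / |A| < 4/5 — false.
(d) batch 3: |A| = 7, |A ∩ B| = 3; needs |A ∩ B| ≤ 2 — false.
(e) batch 2: |A| = 5, |A ∩ B| = 4; needs |A ∩ B| / |A| ≥ 3/4 — true.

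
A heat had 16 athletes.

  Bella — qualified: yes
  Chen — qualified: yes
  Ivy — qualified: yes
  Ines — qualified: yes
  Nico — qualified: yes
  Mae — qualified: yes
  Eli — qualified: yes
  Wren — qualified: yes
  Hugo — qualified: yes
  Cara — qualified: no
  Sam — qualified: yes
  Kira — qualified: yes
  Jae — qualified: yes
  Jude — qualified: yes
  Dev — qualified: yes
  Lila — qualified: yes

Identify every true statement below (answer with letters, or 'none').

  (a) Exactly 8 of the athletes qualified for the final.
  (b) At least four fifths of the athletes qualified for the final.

(b)

|A| = 16, |A ∩ B| = 15, |A ∖ B| = 1.
(a) |A ∩ B| = 8: fails.
(b) |A ∩ B| / |A| ≥ 4/5: holds.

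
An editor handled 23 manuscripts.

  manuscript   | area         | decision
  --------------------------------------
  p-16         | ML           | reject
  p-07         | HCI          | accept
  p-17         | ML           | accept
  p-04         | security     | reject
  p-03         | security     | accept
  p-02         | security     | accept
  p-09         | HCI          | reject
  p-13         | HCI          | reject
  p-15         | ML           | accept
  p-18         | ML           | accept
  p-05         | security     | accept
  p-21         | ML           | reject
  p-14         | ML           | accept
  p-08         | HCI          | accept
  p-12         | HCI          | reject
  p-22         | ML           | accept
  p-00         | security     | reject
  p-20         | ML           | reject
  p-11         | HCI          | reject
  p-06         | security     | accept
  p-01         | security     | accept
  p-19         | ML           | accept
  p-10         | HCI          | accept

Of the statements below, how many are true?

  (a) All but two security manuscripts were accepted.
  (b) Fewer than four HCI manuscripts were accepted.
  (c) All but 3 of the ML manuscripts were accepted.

(a) security: |A| = 7, |A ∩ B| = 5; needs |A ∖ B| = 2 — true.
(b) HCI: |A| = 7, |A ∩ B| = 3; needs |A ∩ B| < 4 — true.
(c) ML: |A| = 9, |A ∩ B| = 6; needs |A ∖ B| = 3 — true.

3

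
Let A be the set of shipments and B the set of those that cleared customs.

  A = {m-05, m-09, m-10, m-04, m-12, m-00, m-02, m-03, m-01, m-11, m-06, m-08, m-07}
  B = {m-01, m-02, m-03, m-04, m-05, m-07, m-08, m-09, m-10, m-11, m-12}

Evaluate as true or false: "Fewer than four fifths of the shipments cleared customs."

Truth condition: |A ∩ B| / |A| < 4/5.
A (the restrictor) = {m-05, m-09, m-10, m-04, m-12, m-00, m-02, m-03, m-01, m-11, m-06, m-08, m-07}, |A| = 13.
A ∩ B = {m-05, m-09, m-10, m-04, m-12, m-02, m-03, m-01, m-11, m-08, m-07}, so |A ∩ B| = 11.
A ∖ B = {m-00, m-06}, so |A ∖ B| = 2.
|A ∩ B|/|A| = 11/13, so the statement is false.

False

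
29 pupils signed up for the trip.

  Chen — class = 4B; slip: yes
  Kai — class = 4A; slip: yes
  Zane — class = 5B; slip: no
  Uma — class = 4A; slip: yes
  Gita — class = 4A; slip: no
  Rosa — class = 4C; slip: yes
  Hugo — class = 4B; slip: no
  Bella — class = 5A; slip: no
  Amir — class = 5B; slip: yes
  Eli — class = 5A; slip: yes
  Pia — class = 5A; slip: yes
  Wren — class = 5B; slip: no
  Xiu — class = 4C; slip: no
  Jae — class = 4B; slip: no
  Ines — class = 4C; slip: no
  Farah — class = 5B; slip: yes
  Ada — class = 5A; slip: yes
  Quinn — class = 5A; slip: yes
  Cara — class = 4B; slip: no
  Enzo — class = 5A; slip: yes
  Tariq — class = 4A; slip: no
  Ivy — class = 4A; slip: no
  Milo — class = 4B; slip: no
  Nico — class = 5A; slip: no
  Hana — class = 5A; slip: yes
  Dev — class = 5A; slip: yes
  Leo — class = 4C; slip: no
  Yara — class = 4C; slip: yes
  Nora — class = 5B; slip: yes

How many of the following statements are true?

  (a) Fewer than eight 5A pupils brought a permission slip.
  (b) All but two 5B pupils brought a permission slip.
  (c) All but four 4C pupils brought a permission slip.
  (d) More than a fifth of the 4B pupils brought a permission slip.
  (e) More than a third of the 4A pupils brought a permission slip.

3

(a) 5A: |A| = 9, |A ∩ B| = 7; needs |A ∩ B| < 8 — true.
(b) 5B: |A| = 5, |A ∩ B| = 3; needs |A ∖ B| = 2 — true.
(c) 4C: |A| = 5, |A ∩ B| = 2; needs |A ∖ B| = 4 — false.
(d) 4B: |A| = 5, |A ∩ B| = 1; needs |A ∩ B| / |A| > 1/5 — false.
(e) 4A: |A| = 5, |A ∩ B| = 2; needs |A ∩ B| / |A| > 1/3 — true.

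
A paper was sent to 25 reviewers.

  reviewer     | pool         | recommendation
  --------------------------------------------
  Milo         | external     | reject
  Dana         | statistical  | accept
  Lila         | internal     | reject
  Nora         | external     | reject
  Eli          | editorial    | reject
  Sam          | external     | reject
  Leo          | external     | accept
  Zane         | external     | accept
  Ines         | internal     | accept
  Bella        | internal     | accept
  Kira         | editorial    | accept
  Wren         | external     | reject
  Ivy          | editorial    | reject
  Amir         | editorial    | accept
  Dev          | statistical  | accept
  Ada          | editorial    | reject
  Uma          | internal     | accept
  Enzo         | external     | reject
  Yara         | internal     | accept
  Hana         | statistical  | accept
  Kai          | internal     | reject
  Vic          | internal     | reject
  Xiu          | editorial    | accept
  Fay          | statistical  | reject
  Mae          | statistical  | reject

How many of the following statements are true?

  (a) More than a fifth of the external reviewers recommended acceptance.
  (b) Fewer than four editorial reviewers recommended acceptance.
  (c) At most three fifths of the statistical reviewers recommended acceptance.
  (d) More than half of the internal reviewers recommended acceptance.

4

(a) external: |A| = 7, |A ∩ B| = 2; needs |A ∩ B| / |A| > 1/5 — true.
(b) editorial: |A| = 6, |A ∩ B| = 3; needs |A ∩ B| < 4 — true.
(c) statistical: |A| = 5, |A ∩ B| = 3; needs |A ∩ B| / |A| ≤ 3/5 — true.
(d) internal: |A| = 7, |A ∩ B| = 4; needs |A ∩ B| > |A ∖ B| — true.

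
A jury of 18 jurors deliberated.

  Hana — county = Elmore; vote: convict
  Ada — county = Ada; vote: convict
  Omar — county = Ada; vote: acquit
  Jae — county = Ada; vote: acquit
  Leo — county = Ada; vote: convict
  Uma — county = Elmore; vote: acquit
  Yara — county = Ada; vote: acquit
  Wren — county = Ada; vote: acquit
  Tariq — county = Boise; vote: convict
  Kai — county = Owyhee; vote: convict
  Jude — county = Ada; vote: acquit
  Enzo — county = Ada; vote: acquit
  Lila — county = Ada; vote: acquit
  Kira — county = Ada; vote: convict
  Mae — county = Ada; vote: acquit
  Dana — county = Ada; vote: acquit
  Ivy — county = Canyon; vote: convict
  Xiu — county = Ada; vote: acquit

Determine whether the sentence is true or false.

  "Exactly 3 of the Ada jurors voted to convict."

The determiner here denotes the relation: |A ∩ B| = 3.
A (the restrictor) = {Ada, Omar, Jae, Leo, Yara, Wren, Jude, Enzo, Lila, Kira, Mae, Dana, Xiu}, |A| = 13.
A ∩ B = {Ada, Leo, Kira}, so |A ∩ B| = 3.
|A ∩ B| = 3, so the statement is true.

True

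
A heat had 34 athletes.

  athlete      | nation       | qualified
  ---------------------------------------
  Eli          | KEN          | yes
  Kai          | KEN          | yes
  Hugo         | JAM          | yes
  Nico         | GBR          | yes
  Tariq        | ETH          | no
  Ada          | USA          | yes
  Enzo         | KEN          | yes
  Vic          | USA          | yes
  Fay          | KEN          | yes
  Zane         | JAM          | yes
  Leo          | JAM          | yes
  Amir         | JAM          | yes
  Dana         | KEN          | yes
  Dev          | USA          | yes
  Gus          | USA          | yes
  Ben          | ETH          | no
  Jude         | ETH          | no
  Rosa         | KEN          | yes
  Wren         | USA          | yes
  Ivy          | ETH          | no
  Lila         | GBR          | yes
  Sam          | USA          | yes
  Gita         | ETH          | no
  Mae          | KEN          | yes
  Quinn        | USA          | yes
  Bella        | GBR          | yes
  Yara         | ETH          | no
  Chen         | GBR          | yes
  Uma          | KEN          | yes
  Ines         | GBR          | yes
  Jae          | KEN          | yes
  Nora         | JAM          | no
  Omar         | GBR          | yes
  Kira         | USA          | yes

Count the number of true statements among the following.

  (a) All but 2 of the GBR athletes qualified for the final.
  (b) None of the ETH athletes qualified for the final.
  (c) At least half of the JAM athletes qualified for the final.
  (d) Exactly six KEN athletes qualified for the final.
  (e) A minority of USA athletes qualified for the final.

(a) GBR: |A| = 6, |A ∩ B| = 6; needs |A ∖ B| = 2 — false.
(b) ETH: |A| = 6, |A ∩ B| = 0; needs A ∩ B = ∅ (|A ∩ B| = 0) — true.
(c) JAM: |A| = 5, |A ∩ B| = 4; needs |A ∩ B| ≥ |A ∖ B| — true.
(d) KEN: |A| = 9, |A ∩ B| = 9; needs |A ∩ B| = 6 — false.
(e) USA: |A| = 8, |A ∩ B| = 8; needs |A ∩ B| < |A ∖ B| — false.

2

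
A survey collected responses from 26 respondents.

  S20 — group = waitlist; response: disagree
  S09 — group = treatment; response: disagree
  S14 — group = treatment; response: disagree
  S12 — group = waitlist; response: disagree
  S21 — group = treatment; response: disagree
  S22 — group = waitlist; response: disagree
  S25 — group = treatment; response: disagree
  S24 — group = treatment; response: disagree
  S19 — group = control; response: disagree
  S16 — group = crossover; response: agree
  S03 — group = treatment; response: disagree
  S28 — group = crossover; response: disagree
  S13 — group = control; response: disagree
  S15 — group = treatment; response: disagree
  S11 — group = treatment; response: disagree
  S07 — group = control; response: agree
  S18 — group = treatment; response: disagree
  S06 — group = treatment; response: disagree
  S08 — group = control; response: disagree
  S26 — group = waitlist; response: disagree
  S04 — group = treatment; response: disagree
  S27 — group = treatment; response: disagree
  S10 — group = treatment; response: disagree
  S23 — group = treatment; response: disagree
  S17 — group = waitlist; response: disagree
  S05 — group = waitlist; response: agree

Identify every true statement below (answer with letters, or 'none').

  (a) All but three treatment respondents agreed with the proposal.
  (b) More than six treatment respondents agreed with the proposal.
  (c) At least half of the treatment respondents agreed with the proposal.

|A| = 14, |A ∩ B| = 0, |A ∖ B| = 14.
(a) |A ∖ B| = 3: fails.
(b) |A ∩ B| > 6: fails.
(c) |A ∩ B| ≥ |A ∖ B|: fails.

none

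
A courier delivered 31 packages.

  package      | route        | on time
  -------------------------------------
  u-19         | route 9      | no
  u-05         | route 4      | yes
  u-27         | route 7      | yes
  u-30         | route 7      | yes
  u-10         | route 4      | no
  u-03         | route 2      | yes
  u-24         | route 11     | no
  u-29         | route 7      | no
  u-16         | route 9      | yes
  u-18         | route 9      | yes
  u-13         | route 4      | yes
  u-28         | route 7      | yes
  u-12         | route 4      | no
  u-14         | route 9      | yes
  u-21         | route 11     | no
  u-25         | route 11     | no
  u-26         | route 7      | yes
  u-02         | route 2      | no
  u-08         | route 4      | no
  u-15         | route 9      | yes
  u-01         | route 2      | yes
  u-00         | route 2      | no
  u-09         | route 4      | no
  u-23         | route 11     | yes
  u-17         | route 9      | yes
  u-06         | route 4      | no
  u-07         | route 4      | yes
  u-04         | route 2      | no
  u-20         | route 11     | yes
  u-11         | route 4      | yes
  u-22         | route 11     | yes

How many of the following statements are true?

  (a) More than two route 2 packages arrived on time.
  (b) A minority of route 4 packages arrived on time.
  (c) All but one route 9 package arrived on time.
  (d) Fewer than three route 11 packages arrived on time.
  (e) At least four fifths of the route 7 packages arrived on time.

3

(a) route 2: |A| = 5, |A ∩ B| = 2; needs |A ∩ B| > 2 — false.
(b) route 4: |A| = 9, |A ∩ B| = 4; needs |A ∩ B| < |A ∖ B| — true.
(c) route 9: |A| = 6, |A ∩ B| = 5; needs |A ∖ B| = 1 — true.
(d) route 11: |A| = 6, |A ∩ B| = 3; needs |A ∩ B| < 3 — false.
(e) route 7: |A| = 5, |A ∩ B| = 4; needs |A ∩ B| / |A| ≥ 4/5 — true.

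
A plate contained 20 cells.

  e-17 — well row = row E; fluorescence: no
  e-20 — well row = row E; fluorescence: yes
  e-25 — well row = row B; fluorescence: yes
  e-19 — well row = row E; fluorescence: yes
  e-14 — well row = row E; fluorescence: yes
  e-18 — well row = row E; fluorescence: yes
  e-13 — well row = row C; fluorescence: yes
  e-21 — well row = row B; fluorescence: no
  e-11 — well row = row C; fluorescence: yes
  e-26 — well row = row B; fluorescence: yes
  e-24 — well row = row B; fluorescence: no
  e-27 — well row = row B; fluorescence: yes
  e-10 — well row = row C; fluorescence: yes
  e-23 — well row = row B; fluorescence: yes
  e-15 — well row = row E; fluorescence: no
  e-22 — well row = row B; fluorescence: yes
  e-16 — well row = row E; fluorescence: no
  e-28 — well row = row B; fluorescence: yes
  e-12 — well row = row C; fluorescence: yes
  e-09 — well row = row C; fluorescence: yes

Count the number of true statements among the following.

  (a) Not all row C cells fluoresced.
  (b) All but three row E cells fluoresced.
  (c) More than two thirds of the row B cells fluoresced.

(a) row C: |A| = 5, |A ∩ B| = 5; needs A ⊄ B (|A ∖ B| ≥ 1) — false.
(b) row E: |A| = 7, |A ∩ B| = 4; needs |A ∖ B| = 3 — true.
(c) row B: |A| = 8, |A ∩ B| = 6; needs |A ∩ B| / |A| > 2/3 — true.

2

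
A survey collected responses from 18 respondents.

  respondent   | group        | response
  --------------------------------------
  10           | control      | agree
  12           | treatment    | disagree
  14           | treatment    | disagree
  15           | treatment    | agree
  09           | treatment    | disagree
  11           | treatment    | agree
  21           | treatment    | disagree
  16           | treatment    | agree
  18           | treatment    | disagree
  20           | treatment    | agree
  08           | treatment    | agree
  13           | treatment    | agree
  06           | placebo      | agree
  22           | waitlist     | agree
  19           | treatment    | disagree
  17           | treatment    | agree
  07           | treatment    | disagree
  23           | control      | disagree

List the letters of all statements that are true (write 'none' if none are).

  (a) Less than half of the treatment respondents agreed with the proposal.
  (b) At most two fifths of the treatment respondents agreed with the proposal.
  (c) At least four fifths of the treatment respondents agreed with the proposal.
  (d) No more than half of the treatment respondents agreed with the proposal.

(d)

|A| = 14, |A ∩ B| = 7, |A ∖ B| = 7.
(a) |A ∩ B| < |A ∖ B|: fails.
(b) |A ∩ B| / |A| ≤ 2/5: fails.
(c) |A ∩ B| / |A| ≥ 4/5: fails.
(d) |A ∩ B| ≤ |A ∖ B|: holds.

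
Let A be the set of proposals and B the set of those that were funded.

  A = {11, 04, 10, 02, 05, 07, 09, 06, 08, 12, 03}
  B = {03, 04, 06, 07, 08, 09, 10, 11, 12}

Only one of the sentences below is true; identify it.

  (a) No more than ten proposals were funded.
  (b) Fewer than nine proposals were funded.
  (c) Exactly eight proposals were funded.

|A| = 11, |A ∩ B| = 9, |A ∖ B| = 2.
(a) requires |A ∩ B| ≤ 10: true.
(b) requires |A ∩ B| < 9: false.
(c) requires |A ∩ B| = 8: false.

(a)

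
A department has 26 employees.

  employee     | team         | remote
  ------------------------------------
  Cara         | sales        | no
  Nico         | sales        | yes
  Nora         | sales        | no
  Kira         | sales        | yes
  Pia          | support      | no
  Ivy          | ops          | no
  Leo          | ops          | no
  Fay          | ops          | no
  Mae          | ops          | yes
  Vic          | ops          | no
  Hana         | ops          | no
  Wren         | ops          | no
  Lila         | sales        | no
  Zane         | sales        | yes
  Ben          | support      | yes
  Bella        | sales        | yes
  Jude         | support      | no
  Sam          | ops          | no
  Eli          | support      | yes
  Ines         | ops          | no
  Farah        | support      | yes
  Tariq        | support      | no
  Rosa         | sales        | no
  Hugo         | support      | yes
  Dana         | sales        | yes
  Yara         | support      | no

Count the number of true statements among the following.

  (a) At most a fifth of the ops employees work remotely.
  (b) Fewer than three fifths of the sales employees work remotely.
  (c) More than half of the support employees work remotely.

(a) ops: |A| = 9, |A ∩ B| = 1; needs |A ∩ B| / |A| ≤ 1/5 — true.
(b) sales: |A| = 9, |A ∩ B| = 5; needs |A ∩ B| / |A| < 3/5 — true.
(c) support: |A| = 8, |A ∩ B| = 4; needs |A ∩ B| > |A ∖ B| — false.

2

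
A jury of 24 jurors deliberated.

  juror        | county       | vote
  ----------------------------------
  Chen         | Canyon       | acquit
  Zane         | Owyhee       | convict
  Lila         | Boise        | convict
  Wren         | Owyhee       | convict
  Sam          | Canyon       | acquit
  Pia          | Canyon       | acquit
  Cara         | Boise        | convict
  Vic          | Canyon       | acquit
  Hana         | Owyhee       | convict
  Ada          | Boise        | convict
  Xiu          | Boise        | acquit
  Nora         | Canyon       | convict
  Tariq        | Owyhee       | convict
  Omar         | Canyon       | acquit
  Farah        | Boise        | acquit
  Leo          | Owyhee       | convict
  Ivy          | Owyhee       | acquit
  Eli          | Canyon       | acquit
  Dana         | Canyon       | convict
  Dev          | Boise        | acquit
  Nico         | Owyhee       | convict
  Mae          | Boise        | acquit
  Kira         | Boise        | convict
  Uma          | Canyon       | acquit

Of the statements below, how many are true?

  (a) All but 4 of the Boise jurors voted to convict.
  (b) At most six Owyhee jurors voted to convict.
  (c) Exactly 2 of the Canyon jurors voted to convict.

(a) Boise: |A| = 8, |A ∩ B| = 4; needs |A ∖ B| = 4 — true.
(b) Owyhee: |A| = 7, |A ∩ B| = 6; needs |A ∩ B| ≤ 6 — true.
(c) Canyon: |A| = 9, |A ∩ B| = 2; needs |A ∩ B| = 2 — true.

3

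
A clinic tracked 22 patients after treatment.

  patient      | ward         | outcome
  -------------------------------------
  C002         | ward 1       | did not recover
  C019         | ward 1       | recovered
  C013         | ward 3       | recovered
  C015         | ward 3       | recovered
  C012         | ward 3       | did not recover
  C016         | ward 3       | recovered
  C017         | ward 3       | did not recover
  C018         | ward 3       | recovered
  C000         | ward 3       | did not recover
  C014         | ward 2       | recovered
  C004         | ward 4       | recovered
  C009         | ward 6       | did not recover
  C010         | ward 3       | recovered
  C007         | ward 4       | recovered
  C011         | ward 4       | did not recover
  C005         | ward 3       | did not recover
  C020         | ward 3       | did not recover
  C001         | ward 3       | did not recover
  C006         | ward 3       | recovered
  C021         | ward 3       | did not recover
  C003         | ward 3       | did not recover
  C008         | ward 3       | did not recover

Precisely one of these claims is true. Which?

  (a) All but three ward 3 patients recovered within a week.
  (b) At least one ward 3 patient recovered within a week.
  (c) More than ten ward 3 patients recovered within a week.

|A| = 15, |A ∩ B| = 6, |A ∖ B| = 9.
(a) requires |A ∖ B| = 3: false.
(b) requires A ∩ B ≠ ∅ (|A ∩ B| ≥ 1): true.
(c) requires |A ∩ B| > 10: false.

(b)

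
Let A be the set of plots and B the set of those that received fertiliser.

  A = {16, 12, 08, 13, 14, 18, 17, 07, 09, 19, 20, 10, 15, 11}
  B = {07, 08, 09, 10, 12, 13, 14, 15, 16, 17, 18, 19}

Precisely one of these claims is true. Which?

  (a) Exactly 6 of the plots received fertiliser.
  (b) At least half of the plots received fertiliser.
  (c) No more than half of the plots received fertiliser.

|A| = 14, |A ∩ B| = 12, |A ∖ B| = 2.
(a) requires |A ∩ B| = 6: false.
(b) requires |A ∩ B| ≥ |A ∖ B|: true.
(c) requires |A ∩ B| ≤ |A ∖ B|: false.

(b)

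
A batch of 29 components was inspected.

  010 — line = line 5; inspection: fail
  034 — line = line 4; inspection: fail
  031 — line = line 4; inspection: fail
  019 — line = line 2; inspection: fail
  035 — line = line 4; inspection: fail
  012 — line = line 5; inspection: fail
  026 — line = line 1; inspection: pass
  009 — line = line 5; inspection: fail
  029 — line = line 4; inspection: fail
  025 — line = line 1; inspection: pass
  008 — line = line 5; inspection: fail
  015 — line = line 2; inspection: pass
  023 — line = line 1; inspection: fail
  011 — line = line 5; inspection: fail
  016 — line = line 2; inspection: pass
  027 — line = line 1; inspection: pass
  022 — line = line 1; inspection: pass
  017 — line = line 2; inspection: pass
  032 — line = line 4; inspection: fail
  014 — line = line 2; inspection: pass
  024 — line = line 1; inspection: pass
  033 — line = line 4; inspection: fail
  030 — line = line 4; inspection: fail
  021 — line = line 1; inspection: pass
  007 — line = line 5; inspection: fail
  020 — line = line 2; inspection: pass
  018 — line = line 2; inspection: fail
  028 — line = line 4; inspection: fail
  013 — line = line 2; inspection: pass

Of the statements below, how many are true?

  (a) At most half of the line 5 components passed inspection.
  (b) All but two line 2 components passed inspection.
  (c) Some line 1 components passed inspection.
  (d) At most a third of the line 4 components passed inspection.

4

(a) line 5: |A| = 6, |A ∩ B| = 0; needs |A ∩ B| ≤ |A ∖ B| — true.
(b) line 2: |A| = 8, |A ∩ B| = 6; needs |A ∖ B| = 2 — true.
(c) line 1: |A| = 7, |A ∩ B| = 6; needs A ∩ B ≠ ∅ (|A ∩ B| ≥ 1) — true.
(d) line 4: |A| = 8, |A ∩ B| = 0; needs |A ∩ B| / |A| ≤ 1/3 — true.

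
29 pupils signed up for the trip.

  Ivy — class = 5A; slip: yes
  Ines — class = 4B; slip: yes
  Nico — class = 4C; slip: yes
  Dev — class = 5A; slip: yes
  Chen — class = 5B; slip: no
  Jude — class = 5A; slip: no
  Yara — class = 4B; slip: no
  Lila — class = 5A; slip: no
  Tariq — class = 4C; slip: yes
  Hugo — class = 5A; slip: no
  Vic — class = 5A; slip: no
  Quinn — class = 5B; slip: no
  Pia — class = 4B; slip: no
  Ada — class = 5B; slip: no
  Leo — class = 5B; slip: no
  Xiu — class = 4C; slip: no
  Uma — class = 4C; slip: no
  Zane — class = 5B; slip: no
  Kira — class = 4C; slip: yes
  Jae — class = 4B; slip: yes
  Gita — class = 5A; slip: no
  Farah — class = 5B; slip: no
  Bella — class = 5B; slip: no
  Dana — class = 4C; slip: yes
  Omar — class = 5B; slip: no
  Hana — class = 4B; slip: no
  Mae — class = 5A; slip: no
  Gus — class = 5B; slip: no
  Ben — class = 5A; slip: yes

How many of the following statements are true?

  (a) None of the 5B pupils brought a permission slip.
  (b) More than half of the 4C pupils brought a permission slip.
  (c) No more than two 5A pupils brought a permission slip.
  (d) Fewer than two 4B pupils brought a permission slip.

2

(a) 5B: |A| = 9, |A ∩ B| = 0; needs A ∩ B = ∅ (|A ∩ B| = 0) — true.
(b) 4C: |A| = 6, |A ∩ B| = 4; needs |A ∩ B| > |A ∖ B| — true.
(c) 5A: |A| = 9, |A ∩ B| = 3; needs |A ∩ B| ≤ 2 — false.
(d) 4B: |A| = 5, |A ∩ B| = 2; needs |A ∩ B| < 2 — false.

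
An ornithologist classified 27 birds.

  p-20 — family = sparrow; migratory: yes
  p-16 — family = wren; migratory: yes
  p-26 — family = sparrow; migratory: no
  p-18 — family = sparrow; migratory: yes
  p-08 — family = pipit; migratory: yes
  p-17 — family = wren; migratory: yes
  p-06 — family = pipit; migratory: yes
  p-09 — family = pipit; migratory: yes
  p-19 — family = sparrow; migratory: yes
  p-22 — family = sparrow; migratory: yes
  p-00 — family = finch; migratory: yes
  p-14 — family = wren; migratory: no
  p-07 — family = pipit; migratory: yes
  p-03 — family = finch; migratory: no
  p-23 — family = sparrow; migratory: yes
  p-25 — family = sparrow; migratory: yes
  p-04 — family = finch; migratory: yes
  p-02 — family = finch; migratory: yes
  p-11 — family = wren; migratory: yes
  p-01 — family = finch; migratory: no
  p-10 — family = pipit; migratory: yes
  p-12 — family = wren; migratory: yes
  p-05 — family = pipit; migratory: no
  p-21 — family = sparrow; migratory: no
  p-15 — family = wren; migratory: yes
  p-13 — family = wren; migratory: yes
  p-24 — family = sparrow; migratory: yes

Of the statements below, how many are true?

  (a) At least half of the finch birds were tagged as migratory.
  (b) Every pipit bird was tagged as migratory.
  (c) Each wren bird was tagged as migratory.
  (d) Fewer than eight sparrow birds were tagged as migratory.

(a) finch: |A| = 5, |A ∩ B| = 3; needs |A ∩ B| ≥ |A ∖ B| — true.
(b) pipit: |A| = 6, |A ∩ B| = 5; needs A ⊆ B, i.e. every element of A is in B (|A ∖ B| = 0) — false.
(c) wren: |A| = 7, |A ∩ B| = 6; needs A ⊆ B, i.e. every element of A is in B (|A ∖ B| = 0) — false.
(d) sparrow: |A| = 9, |A ∩ B| = 7; needs |A ∩ B| < 8 — true.

2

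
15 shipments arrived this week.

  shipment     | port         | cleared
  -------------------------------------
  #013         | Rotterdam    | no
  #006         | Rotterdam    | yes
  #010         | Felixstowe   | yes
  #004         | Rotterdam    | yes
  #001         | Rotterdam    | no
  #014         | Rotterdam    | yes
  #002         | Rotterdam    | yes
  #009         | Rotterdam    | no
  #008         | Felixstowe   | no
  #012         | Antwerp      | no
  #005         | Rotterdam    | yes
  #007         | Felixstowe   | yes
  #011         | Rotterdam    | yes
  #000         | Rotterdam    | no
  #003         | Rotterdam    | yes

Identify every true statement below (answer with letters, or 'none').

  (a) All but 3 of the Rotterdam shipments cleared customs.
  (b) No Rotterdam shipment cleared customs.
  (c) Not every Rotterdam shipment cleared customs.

|A| = 11, |A ∩ B| = 7, |A ∖ B| = 4.
(a) |A ∖ B| = 3: fails.
(b) A ∩ B = ∅ (|A ∩ B| = 0): fails.
(c) A ⊄ B (|A ∖ B| ≥ 1): holds.

(c)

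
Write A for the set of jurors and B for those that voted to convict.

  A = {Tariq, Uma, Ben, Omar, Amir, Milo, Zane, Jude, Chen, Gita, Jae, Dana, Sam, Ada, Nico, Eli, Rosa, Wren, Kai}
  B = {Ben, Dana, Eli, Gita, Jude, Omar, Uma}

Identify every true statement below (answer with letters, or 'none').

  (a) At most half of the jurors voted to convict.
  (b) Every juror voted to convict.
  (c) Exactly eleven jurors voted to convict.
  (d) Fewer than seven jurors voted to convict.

(a)

|A| = 19, |A ∩ B| = 7, |A ∖ B| = 12.
(a) |A ∩ B| ≤ |A ∖ B|: holds.
(b) A ⊆ B, i.e. every element of A is in B (|A ∖ B| = 0): fails.
(c) |A ∩ B| = 11: fails.
(d) |A ∩ B| < 7: fails.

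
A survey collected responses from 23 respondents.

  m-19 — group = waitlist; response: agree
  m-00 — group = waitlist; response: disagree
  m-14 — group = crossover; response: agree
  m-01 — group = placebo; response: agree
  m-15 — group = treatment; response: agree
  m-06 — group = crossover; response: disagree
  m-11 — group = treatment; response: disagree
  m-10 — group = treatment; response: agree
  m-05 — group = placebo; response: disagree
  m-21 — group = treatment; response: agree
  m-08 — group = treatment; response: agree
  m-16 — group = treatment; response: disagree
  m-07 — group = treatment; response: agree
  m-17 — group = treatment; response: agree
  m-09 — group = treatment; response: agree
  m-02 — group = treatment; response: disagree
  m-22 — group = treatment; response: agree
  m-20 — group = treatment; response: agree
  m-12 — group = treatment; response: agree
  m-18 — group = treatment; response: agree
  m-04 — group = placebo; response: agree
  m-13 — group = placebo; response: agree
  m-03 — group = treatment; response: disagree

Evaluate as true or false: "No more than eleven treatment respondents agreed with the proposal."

Truth condition: |A ∩ B| ≤ 11.
|A| = 15, |A ∩ B| = 11, |A ∖ B| = 4.
|A ∩ B| = 11, so the statement is true.

True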